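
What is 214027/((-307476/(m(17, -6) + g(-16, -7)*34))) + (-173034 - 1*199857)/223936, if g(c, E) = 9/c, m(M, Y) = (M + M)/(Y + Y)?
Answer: 703328743705/51641209152 ≈ 13.620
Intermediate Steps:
m(M, Y) = M/Y (m(M, Y) = (2*M)/((2*Y)) = (2*M)*(1/(2*Y)) = M/Y)
214027/((-307476/(m(17, -6) + g(-16, -7)*34))) + (-173034 - 1*199857)/223936 = 214027/((-307476/(17/(-6) + (9/(-16))*34))) + (-173034 - 1*199857)/223936 = 214027/((-307476/(17*(-⅙) + (9*(-1/16))*34))) + (-173034 - 199857)*(1/223936) = 214027/((-307476/(-17/6 - 9/16*34))) - 372891*1/223936 = 214027/((-307476/(-17/6 - 153/8))) - 372891/223936 = 214027/((-307476/(-527/24))) - 372891/223936 = 214027/((-307476*(-24/527))) - 372891/223936 = 214027/(7379424/527) - 372891/223936 = 214027*(527/7379424) - 372891/223936 = 112792229/7379424 - 372891/223936 = 703328743705/51641209152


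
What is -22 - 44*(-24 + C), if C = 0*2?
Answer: 1034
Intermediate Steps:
C = 0
-22 - 44*(-24 + C) = -22 - 44*(-24 + 0) = -22 - 44*(-24) = -22 + 1056 = 1034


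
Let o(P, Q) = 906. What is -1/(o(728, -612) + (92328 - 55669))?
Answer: -1/37565 ≈ -2.6621e-5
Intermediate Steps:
-1/(o(728, -612) + (92328 - 55669)) = -1/(906 + (92328 - 55669)) = -1/(906 + 36659) = -1/37565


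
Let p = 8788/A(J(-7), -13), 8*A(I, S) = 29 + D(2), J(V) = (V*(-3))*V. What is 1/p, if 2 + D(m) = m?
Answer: 29/70304 ≈ 0.00041249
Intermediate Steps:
J(V) = -3*V**2 (J(V) = (-3*V)*V = -3*V**2)
D(m) = -2 + m
A(I, S) = 29/8 (A(I, S) = (29 + (-2 + 2))/8 = (29 + 0)/8 = (1/8)*29 = 29/8)
p = 70304/29 (p = 8788/(29/8) = 8788*(8/29) = 70304/29 ≈ 2424.3)
1/p = 1/(70304/29) = 29/70304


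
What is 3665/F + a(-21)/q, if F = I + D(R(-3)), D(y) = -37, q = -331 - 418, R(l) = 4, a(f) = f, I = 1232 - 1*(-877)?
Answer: 398371/221704 ≈ 1.7969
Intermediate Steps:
I = 2109 (I = 1232 + 877 = 2109)
q = -749
F = 2072 (F = 2109 - 37 = 2072)
3665/F + a(-21)/q = 3665/2072 - 21/(-749) = 3665*(1/2072) - 21*(-1/749) = 3665/2072 + 3/107 = 398371/221704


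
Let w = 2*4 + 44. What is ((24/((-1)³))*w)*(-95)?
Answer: 118560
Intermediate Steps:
w = 52 (w = 8 + 44 = 52)
((24/((-1)³))*w)*(-95) = ((24/((-1)³))*52)*(-95) = ((24/(-1))*52)*(-95) = ((24*(-1))*52)*(-95) = -24*52*(-95) = -1248*(-95) = 118560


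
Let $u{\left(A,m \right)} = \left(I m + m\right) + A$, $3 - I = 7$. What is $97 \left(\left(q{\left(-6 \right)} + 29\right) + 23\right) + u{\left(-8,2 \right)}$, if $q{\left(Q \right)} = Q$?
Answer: $4448$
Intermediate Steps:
$I = -4$ ($I = 3 - 7 = -4$)
$u{\left(A,m \right)} = A - 3 m$ ($u{\left(A,m \right)} = \left(- 4 m + m\right) + A = - 3 m + A = A - 3 m$)
$97 \left(\left(q{\left(-6 \right)} + 29\right) + 23\right) + u{\left(-8,2 \right)} = 97 \left(\left(-6 + 29\right) + 23\right) - 14 = 97 \left(23 + 23\right) - 14 = 97 \cdot 46 - 14 = 4462 - 14 = 4448$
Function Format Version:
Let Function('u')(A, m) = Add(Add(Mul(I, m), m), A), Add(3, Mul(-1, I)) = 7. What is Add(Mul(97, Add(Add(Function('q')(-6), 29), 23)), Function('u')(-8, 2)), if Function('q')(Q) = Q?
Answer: 4448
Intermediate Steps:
I = -4 (I = Add(3, Mul(-1, 7)) = Add(3, -7) = -4)
Function('u')(A, m) = Add(A, Mul(-3, m)) (Function('u')(A, m) = Add(Add(Mul(-4, m), m), A) = Add(Mul(-3, m), A) = Add(A, Mul(-3, m)))
Add(Mul(97, Add(Add(Function('q')(-6), 29), 23)), Function('u')(-8, 2)) = Add(Mul(97, Add(Add(-6, 29), 23)), Add(-8, Mul(-3, 2))) = Add(Mul(97, Add(23, 23)), Add(-8, -6)) = Add(Mul(97, 46), -14) = Add(4462, -14) = 4448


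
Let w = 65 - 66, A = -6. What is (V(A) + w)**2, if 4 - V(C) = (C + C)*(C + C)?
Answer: 19881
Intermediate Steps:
V(C) = 4 - 4*C**2 (V(C) = 4 - (C + C)*(C + C) = 4 - 2*C*2*C = 4 - 4*C**2)
w = -1
(V(A) + w)**2 = ((4 - 4*(-6)**2) - 1)**2 = ((4 - 4*36) - 1)**2 = ((4 - 144) - 1)**2 = (-140 - 1)**2 = (-141)**2 = 19881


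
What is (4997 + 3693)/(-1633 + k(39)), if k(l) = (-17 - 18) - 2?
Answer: -869/167 ≈ -5.2036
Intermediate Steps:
k(l) = -37 (k(l) = -35 - 2 = -37)
(4997 + 3693)/(-1633 + k(39)) = (4997 + 3693)/(-1633 - 37) = 8690/(-1670) = 8690*(-1/1670) = -869/167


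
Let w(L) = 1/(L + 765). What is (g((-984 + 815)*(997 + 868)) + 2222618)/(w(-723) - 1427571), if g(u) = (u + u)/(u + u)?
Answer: -93349998/59957981 ≈ -1.5569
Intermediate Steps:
w(L) = 1/(765 + L)
g(u) = 1 (g(u) = (2*u)/((2*u)) = (2*u)*(1/(2*u)) = 1)
(g((-984 + 815)*(997 + 868)) + 2222618)/(w(-723) - 1427571) = (1 + 2222618)/(1/(765 - 723) - 1427571) = 2222619/(1/42 - 1427571) = 2222619/(-59957981/42) = 2222619*(-42/59957981) = -93349998/59957981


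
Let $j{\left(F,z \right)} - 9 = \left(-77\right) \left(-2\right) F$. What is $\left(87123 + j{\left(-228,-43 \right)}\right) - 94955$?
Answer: $-42935$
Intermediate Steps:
$j{\left(F,z \right)} = 9 + 154 F$ ($j{\left(F,z \right)} = 9 + \left(-77\right) \left(-2\right) F = 9 + 154 F$)
$\left(87123 + j{\left(-228,-43 \right)}\right) - 94955 = \left(87123 + \left(9 + 154 \left(-228\right)\right)\right) - 94955 = \left(87123 + \left(9 - 35112\right)\right) - 94955 = \left(87123 - 35103\right) - 94955 = 52020 - 94955 = -42935$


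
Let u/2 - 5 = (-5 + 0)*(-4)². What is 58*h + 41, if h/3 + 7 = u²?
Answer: 3913823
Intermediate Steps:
u = -150 (u = 10 + 2*((-5 + 0)*(-4)²) = 10 + 2*(-5*16) = 10 + 2*(-80) = 10 - 160 = -150)
h = 67479 (h = -21 + 3*(-150)² = -21 + 3*22500 = -21 + 67500 = 67479)
58*h + 41 = 58*67479 + 41 = 3913782 + 41 = 3913823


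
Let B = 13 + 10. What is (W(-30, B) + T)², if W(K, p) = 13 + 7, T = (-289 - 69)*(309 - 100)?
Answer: 5595339204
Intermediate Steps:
B = 23
T = -74822 (T = -358*209 = -74822)
W(K, p) = 20
(W(-30, B) + T)² = (20 - 74822)² = (-74802)² = 5595339204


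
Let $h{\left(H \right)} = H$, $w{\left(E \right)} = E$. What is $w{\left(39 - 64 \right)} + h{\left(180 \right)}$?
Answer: $155$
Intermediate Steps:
$w{\left(39 - 64 \right)} + h{\left(180 \right)} = \left(39 - 64\right) + 180 = -25 + 180 = 155$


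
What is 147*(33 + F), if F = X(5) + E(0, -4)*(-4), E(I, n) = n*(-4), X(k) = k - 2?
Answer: -4116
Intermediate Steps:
X(k) = -2 + k
E(I, n) = -4*n
F = -61 (F = (-2 + 5) - 4*(-4)*(-4) = 3 + 16*(-4) = 3 - 64 = -61)
147*(33 + F) = 147*(33 - 61) = 147*(-28) = -4116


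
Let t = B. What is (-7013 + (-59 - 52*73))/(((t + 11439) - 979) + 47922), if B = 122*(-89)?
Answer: -2717/11881 ≈ -0.22868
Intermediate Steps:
B = -10858
t = -10858
(-7013 + (-59 - 52*73))/(((t + 11439) - 979) + 47922) = (-7013 + (-59 - 52*73))/(((-10858 + 11439) - 979) + 47922) = (-7013 + (-59 - 3796))/((581 - 979) + 47922) = (-7013 - 3855)/(-398 + 47922) = -10868/47524 = -10868*1/47524 = -2717/11881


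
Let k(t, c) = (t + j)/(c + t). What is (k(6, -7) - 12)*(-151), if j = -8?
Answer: 1510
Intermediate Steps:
k(t, c) = (-8 + t)/(c + t) (k(t, c) = (t - 8)/(c + t) = (-8 + t)/(c + t))
(k(6, -7) - 12)*(-151) = ((-8 + 6)/(-7 + 6) - 12)*(-151) = (-2/(-1) - 12)*(-151) = (-1*(-2) - 12)*(-151) = (2 - 12)*(-151) = -10*(-151) = 1510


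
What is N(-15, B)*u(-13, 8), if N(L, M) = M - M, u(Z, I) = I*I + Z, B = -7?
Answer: 0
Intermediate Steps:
u(Z, I) = Z + I² (u(Z, I) = I² + Z = Z + I²)
N(L, M) = 0
N(-15, B)*u(-13, 8) = 0*(-13 + 8²) = 0*(-13 + 64) = 0*51 = 0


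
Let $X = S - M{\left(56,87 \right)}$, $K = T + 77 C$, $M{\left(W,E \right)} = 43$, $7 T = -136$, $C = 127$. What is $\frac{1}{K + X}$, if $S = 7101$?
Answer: $\frac{7}{117723} \approx 5.9462 \cdot 10^{-5}$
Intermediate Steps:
$T = - \frac{136}{7}$ ($T = \frac{1}{7} \left(-136\right) = - \frac{136}{7} \approx -19.429$)
$K = \frac{68317}{7}$ ($K = - \frac{136}{7} + 77 \cdot 127 = - \frac{136}{7} + 9779 = \frac{68317}{7} \approx 9759.6$)
$X = 7058$ ($X = 7101 - 43 = 7058$)
$\frac{1}{K + X} = \frac{1}{\frac{68317}{7} + 7058} = \frac{1}{\frac{117723}{7}} = \frac{7}{117723}$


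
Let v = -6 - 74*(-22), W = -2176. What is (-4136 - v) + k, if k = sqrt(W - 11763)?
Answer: -5758 + I*sqrt(13939) ≈ -5758.0 + 118.06*I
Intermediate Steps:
k = I*sqrt(13939) (k = sqrt(-2176 - 11763) = sqrt(-13939) = I*sqrt(13939) ≈ 118.06*I)
v = 1622 (v = -6 + 1628 = 1622)
(-4136 - v) + k = (-4136 - 1*1622) + I*sqrt(13939) = (-4136 - 1622) + I*sqrt(13939) = -5758 + I*sqrt(13939)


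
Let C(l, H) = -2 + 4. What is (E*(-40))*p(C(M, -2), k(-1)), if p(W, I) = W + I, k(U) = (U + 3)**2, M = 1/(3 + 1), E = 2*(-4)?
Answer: 1920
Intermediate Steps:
E = -8
M = 1/4 ≈ 0.25000
C(l, H) = 2
k(U) = (3 + U)**2
p(W, I) = I + W
(E*(-40))*p(C(M, -2), k(-1)) = (-8*(-40))*((3 - 1)**2 + 2) = 320*(2**2 + 2) = 320*(4 + 2) = 320*6 = 1920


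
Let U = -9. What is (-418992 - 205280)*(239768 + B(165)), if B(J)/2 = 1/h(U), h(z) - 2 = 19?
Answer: -3143290675360/21 ≈ -1.4968e+11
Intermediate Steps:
h(z) = 21 (h(z) = 2 + 19 = 21)
B(J) = 2/21
(-418992 - 205280)*(239768 + B(165)) = (-418992 - 205280)*(239768 + 2/21) = -624272*5035130/21 = -3143290675360/21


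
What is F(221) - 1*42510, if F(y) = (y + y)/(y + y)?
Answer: -42509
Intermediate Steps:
F(y) = 1 (F(y) = (2*y)/((2*y)) = (2*y)*(1/(2*y)) = 1)
F(221) - 1*42510 = 1 - 1*42510 = 1 - 42510 = -42509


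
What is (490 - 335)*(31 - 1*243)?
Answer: -32860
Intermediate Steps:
(490 - 335)*(31 - 1*243) = 155*(31 - 243) = 155*(-212) = -32860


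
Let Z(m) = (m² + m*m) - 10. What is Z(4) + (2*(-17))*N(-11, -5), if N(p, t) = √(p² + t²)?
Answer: 22 - 34*√146 ≈ -388.82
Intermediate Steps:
Z(m) = -10 + 2*m² (Z(m) = (m² + m²) - 10 = 2*m² - 10 = -10 + 2*m²)
Z(4) + (2*(-17))*N(-11, -5) = (-10 + 2*4²) + (2*(-17))*√((-11)² + (-5)²) = (-10 + 2*16) - 34*√(121 + 25) = (-10 + 32) - 34*√146 = 22 - 34*√146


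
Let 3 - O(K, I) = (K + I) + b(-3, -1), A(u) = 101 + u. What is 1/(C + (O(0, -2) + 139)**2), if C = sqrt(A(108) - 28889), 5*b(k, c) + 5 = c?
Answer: 1098075/23152252898 - 625*I*sqrt(7170)/138913517388 ≈ 4.7428e-5 - 3.8097e-7*I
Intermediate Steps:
b(k, c) = -1 + c/5
O(K, I) = 21/5 - I - K (O(K, I) = 3 - ((K + I) + (-1 + (1/5)*(-1))) = 3 - ((I + K) + (-1 - 1/5)) = 3 - ((I + K) - 6/5) = 3 - (-6/5 + I + K) = 3 + (6/5 - I - K) = 21/5 - I - K)
C = 2*I*sqrt(7170) (C = sqrt((101 + 108) - 28889) = sqrt(209 - 28889) = sqrt(-28680) = 2*I*sqrt(7170) ≈ 169.35*I)
1/(C + (O(0, -2) + 139)**2) = 1/(2*I*sqrt(7170) + ((21/5 - 1*(-2) - 1*0) + 139)**2) = 1/(2*I*sqrt(7170) + ((21/5 + 2 + 0) + 139)**2) = 1/(2*I*sqrt(7170) + (31/5 + 139)**2) = 1/(2*I*sqrt(7170) + (726/5)**2) = 1/(2*I*sqrt(7170) + 527076/25) = 1/(527076/25 + 2*I*sqrt(7170))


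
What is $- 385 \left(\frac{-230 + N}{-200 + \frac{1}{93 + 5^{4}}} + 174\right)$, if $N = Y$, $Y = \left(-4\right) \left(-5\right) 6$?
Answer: $- \frac{9650104310}{143599} \approx -67202.0$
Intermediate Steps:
$Y = 120$ ($Y = 20 \cdot 6 = 120$)
$N = 120$
$- 385 \left(\frac{-230 + N}{-200 + \frac{1}{93 + 5^{4}}} + 174\right) = - 385 \left(\frac{-230 + 120}{-200 + \frac{1}{93 + 5^{4}}} + 174\right) = - 385 \left(- \frac{110}{-200 + \frac{1}{93 + 625}} + 174\right) = - 385 \left(- \frac{110}{-200 + \frac{1}{718}} + 174\right) = - 385 \left(- \frac{110}{- \frac{143599}{718}} + 174\right) = - 385 \left(\left(-110\right) \left(- \frac{718}{143599}\right) + 174\right) = - 385 \left(\frac{78980}{143599} + 174\right) = \left(-385\right) \frac{25065206}{143599} = - \frac{9650104310}{143599}$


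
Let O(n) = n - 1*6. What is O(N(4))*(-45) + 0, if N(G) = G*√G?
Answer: -90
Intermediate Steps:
N(G) = G^(3/2)
O(n) = -6 + n (O(n) = n - 6 = -6 + n)
O(N(4))*(-45) + 0 = (-6 + 4^(3/2))*(-45) + 0 = (-6 + 8)*(-45) + 0 = 2*(-45) + 0 = -90 + 0 = -90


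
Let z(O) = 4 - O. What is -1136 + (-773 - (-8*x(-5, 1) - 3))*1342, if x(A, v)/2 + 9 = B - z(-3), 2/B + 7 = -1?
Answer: -1383396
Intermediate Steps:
B = -¼ (B = 2/(-7 - 1) = 2/(-8) = 2*(-⅛) = -¼ ≈ -0.25000)
x(A, v) = -65/2 (x(A, v) = -18 + 2*(-¼ - (4 - 1*(-3))) = -18 + 2*(-¼ - (4 + 3)) = -18 + 2*(-¼ - 1*7) = -18 + 2*(-¼ - 7) = -18 + 2*(-29/4) = -18 - 29/2 = -65/2)
-1136 + (-773 - (-8*x(-5, 1) - 3))*1342 = -1136 + (-773 - (-8*(-65/2) - 3))*1342 = -1136 + (-773 - (260 - 3))*1342 = -1136 + (-773 - 1*257)*1342 = -1136 + (-773 - 257)*1342 = -1136 - 1030*1342 = -1136 - 1382260 = -1383396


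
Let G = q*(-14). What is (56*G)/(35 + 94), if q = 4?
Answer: -3136/129 ≈ -24.310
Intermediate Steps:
G = -56 (G = 4*(-14) = -56)
(56*G)/(35 + 94) = (56*(-56))/(35 + 94) = -3136/129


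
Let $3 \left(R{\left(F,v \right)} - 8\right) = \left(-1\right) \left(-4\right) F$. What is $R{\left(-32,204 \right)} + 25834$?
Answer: $\frac{77398}{3} \approx 25799.0$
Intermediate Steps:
$R{\left(F,v \right)} = 8 + \frac{4 F}{3}$ ($R{\left(F,v \right)} = 8 + \frac{\left(-1\right) \left(-4\right) F}{3} = 8 + \frac{4 F}{3}$)
$R{\left(-32,204 \right)} + 25834 = \left(8 + \frac{4}{3} \left(-32\right)\right) + 25834 = \left(8 - \frac{128}{3}\right) + 25834 = - \frac{104}{3} + 25834 = \frac{77398}{3}$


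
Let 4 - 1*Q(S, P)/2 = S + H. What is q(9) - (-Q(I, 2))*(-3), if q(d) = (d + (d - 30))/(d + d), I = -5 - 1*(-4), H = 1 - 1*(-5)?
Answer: 16/3 ≈ 5.3333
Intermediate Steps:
H = 6 (H = 1 + 5 = 6)
I = -1 (I = -5 + 4 = -1)
Q(S, P) = -4 - 2*S (Q(S, P) = 8 - 2*(S + 6) = 8 - 2*(6 + S) = 8 + (-12 - 2*S) = -4 - 2*S)
q(d) = (-30 + 2*d)/(2*d) (q(d) = (d + (-30 + d))/((2*d)) = (-30 + 2*d)*(1/(2*d)) = (-30 + 2*d)/(2*d))
q(9) - (-Q(I, 2))*(-3) = (-15 + 9)/9 - (-(-4 - 2*(-1)))*(-3) = (1/9)*(-6) - (-(-4 + 2))*(-3) = -2/3 - (-1*(-2))*(-3) = -2/3 - 2*(-3) = -2/3 - 1*(-6) = -2/3 + 6 = 16/3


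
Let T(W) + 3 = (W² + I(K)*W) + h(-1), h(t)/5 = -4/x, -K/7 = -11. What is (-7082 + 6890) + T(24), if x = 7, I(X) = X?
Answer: 15583/7 ≈ 2226.1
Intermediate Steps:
K = 77 (K = -7*(-11) = 77)
h(t) = -20/7 (h(t) = 5*(-4/7) = -20/7)
T(W) = -41/7 + W² + 77*W (T(W) = -3 + ((W² + 77*W) - 20/7) = -3 + (-20/7 + W² + 77*W) = -41/7 + W² + 77*W)
(-7082 + 6890) + T(24) = (-7082 + 6890) + (-41/7 + 24² + 77*24) = -192 + (-41/7 + 576 + 1848) = -192 + 16927/7 = 15583/7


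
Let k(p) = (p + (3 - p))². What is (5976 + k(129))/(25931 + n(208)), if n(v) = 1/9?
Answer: 1539/6668 ≈ 0.23080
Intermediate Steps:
n(v) = ⅑
k(p) = 9 (k(p) = 3² = 9)
(5976 + k(129))/(25931 + n(208)) = (5976 + 9)/(25931 + ⅑) = 5985/(233380/9) = 5985*(9/233380) = 1539/6668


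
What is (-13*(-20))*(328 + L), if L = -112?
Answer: 56160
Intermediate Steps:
(-13*(-20))*(328 + L) = (-13*(-20))*(328 - 112) = 260*216 = 56160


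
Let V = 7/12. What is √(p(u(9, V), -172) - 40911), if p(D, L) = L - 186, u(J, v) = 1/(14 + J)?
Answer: I*√41269 ≈ 203.15*I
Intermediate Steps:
V = 7/12 (V = 7*(1/12) = 7/12 ≈ 0.58333)
p(D, L) = -186 + L
√(p(u(9, V), -172) - 40911) = √((-186 - 172) - 40911) = √(-358 - 40911) = √(-41269) = I*√41269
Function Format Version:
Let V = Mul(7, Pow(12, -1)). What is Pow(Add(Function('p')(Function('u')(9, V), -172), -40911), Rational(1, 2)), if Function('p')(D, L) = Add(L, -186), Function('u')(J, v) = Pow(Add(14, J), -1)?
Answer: Mul(I, Pow(41269, Rational(1, 2))) ≈ Mul(203.15, I)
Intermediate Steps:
V = Rational(7, 12) (V = Mul(7, Rational(1, 12)) = Rational(7, 12) ≈ 0.58333)
Function('p')(D, L) = Add(-186, L)
Pow(Add(Function('p')(Function('u')(9, V), -172), -40911), Rational(1, 2)) = Pow(Add(Add(-186, -172), -40911), Rational(1, 2)) = Pow(Add(-358, -40911), Rational(1, 2)) = Pow(-41269, Rational(1, 2)) = Mul(I, Pow(41269, Rational(1, 2)))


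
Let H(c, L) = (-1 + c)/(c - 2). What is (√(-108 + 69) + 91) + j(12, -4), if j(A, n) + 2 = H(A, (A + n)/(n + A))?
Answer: 901/10 + I*√39 ≈ 90.1 + 6.245*I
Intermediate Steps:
H(c, L) = (-1 + c)/(-2 + c)
j(A, n) = -2 + (-1 + A)/(-2 + A)
(√(-108 + 69) + 91) + j(12, -4) = (√(-108 + 69) + 91) + (3 - 1*12)/(-2 + 12) = (√(-39) + 91) + (3 - 12)/10 = (I*√39 + 91) + (⅒)*(-9) = (91 + I*√39) - 9/10 = 901/10 + I*√39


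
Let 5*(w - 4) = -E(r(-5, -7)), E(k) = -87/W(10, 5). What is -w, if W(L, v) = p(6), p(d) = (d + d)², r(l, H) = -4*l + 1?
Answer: -989/240 ≈ -4.1208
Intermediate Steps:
r(l, H) = 1 - 4*l
p(d) = 4*d² (p(d) = (2*d)² = 4*d²)
W(L, v) = 144 (W(L, v) = 4*6² = 4*36 = 144)
E(k) = -29/48 (E(k) = -87/144 = -87*1/144 = -29/48)
w = 989/240 (w = 4 + (-1*(-29/48))/5 = 4 + (⅕)*(29/48) = 4 + 29/240 = 989/240 ≈ 4.1208)
-w = -1*989/240 = -989/240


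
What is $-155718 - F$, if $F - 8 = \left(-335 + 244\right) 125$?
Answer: $-144351$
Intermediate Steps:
$F = -11367$ ($F = 8 + \left(-335 + 244\right) 125 = 8 - 11375 = -11367$)
$-155718 - F = -155718 - -11367 = -155718 + 11367 = -144351$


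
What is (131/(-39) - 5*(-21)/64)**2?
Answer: 18395521/6230016 ≈ 2.9527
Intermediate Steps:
(131/(-39) - 5*(-21)/64)**2 = (131*(-1/39) + 105*(1/64))**2 = (-131/39 + 105/64)**2 = (-4289/2496)**2 = 18395521/6230016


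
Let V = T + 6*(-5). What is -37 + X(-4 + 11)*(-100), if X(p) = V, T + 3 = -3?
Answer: 3563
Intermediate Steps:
T = -6 (T = -3 - 3 = -6)
V = -36 (V = -6 + 6*(-5) = -6 - 30 = -36)
X(p) = -36
-37 + X(-4 + 11)*(-100) = -37 - 36*(-100) = -37 + 3600 = 3563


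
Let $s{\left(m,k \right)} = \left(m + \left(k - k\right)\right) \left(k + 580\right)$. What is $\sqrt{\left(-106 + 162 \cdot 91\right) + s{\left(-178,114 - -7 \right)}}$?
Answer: $3 i \sqrt{12238} \approx 331.88 i$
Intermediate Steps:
$s{\left(m,k \right)} = m \left(580 + k\right)$ ($s{\left(m,k \right)} = \left(m + 0\right) \left(580 + k\right) = m \left(580 + k\right)$)
$\sqrt{\left(-106 + 162 \cdot 91\right) + s{\left(-178,114 - -7 \right)}} = \sqrt{\left(-106 + 162 \cdot 91\right) - 178 \left(580 + \left(114 - -7\right)\right)} = \sqrt{\left(-106 + 14742\right) - 178 \left(580 + \left(114 + 7\right)\right)} = \sqrt{14636 - 178 \left(580 + 121\right)} = \sqrt{14636 - 124778} = \sqrt{-110142} = 3 i \sqrt{12238}$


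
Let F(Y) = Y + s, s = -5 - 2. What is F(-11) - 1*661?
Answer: -679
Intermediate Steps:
s = -7
F(Y) = -7 + Y (F(Y) = Y - 7 = -7 + Y)
F(-11) - 1*661 = (-7 - 11) - 1*661 = -18 - 661 = -679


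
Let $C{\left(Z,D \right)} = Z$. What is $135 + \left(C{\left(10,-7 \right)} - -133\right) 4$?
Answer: $707$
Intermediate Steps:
$135 + \left(C{\left(10,-7 \right)} - -133\right) 4 = 135 + \left(10 - -133\right) 4 = 135 + \left(10 + 133\right) 4 = 135 + 143 \cdot 4 = 135 + 572 = 707$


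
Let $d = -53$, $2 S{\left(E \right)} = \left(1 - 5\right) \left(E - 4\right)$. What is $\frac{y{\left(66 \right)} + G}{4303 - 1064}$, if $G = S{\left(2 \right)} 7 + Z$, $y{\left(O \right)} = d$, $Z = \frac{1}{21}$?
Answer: $- \frac{524}{68019} \approx -0.0077037$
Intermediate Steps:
$S{\left(E \right)} = 8 - 2 E$ ($S{\left(E \right)} = \frac{\left(1 - 5\right) \left(E - 4\right)}{2} = \frac{\left(-4\right) \left(-4 + E\right)}{2} = \frac{16 - 4 E}{2} = 8 - 2 E$)
$Z = \frac{1}{21} \approx 0.047619$
$y{\left(O \right)} = -53$
$G = \frac{589}{21}$ ($G = \left(8 - 4\right) 7 + \frac{1}{21} = 4 \cdot 7 + \frac{1}{21} = 28 + \frac{1}{21} = \frac{589}{21} \approx 28.048$)
$\frac{y{\left(66 \right)} + G}{4303 - 1064} = \frac{-53 + \frac{589}{21}}{4303 - 1064} = - \frac{524}{21 \cdot 3239} = \left(- \frac{524}{21}\right) \frac{1}{3239} = - \frac{524}{68019}$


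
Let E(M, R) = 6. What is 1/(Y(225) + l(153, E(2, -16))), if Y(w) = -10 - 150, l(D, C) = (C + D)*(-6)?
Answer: -1/1114 ≈ -0.00089767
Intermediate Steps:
l(D, C) = -6*C - 6*D
Y(w) = -160
1/(Y(225) + l(153, E(2, -16))) = 1/(-160 + (-6*6 - 6*153)) = 1/(-160 + (-36 - 918)) = 1/(-160 - 954) = 1/(-1114) = -1/1114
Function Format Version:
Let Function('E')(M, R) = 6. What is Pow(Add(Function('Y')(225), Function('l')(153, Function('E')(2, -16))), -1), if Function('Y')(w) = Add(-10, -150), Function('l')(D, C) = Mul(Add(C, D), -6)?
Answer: Rational(-1, 1114) ≈ -0.00089767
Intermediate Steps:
Function('l')(D, C) = Add(Mul(-6, C), Mul(-6, D))
Function('Y')(w) = -160
Pow(Add(Function('Y')(225), Function('l')(153, Function('E')(2, -16))), -1) = Pow(Add(-160, Add(Mul(-6, 6), Mul(-6, 153))), -1) = Pow(Add(-160, Add(-36, -918)), -1) = Pow(Add(-160, -954), -1) = Pow(-1114, -1) = Rational(-1, 1114)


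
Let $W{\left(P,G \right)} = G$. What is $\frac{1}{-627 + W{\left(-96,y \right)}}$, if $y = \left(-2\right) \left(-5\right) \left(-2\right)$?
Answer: $- \frac{1}{647} \approx -0.0015456$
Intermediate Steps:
$y = -20$ ($y = 10 \left(-2\right) = -20$)
$\frac{1}{-627 + W{\left(-96,y \right)}} = \frac{1}{-627 - 20} = \frac{1}{-647} = - \frac{1}{647}$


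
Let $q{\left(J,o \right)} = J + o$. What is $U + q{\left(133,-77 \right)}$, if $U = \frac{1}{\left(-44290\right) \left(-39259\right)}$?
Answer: $\frac{97371742161}{1738781110} \approx 56.0$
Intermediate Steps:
$U = \frac{1}{1738781110}$ ($U = \left(- \frac{1}{44290}\right) \left(- \frac{1}{39259}\right) = \frac{1}{1738781110} \approx 5.7512 \cdot 10^{-10}$)
$U + q{\left(133,-77 \right)} = \frac{1}{1738781110} + \left(133 - 77\right) = \frac{1}{1738781110} + 56 = \frac{97371742161}{1738781110}$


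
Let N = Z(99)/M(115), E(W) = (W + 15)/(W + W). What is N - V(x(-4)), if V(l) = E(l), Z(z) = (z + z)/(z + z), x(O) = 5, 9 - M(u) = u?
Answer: -213/106 ≈ -2.0094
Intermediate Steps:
M(u) = 9 - u
E(W) = (15 + W)/(2*W) (E(W) = (15 + W)/((2*W)) = (15 + W)*(1/(2*W)) = (15 + W)/(2*W))
Z(z) = 1 (Z(z) = (2*z)/((2*z)) = (2*z)*(1/(2*z)) = 1)
V(l) = (15 + l)/(2*l)
N = -1/106 (N = 1/(9 - 1*115) = 1/(9 - 115) = 1/(-106) = 1*(-1/106) = -1/106 ≈ -0.0094340)
N - V(x(-4)) = -1/106 - (15 + 5)/(2*5) = -1/106 - 20/(2*5) = -1/106 - 1*2 = -1/106 - 2 = -213/106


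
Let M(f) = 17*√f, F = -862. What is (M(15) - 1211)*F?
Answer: 1043882 - 14654*√15 ≈ 9.8713e+5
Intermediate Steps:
(M(15) - 1211)*F = (17*√15 - 1211)*(-862) = (-1211 + 17*√15)*(-862) = 1043882 - 14654*√15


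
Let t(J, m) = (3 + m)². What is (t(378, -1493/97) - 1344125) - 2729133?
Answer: -38323839718/9409 ≈ -4.0731e+6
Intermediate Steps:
(t(378, -1493/97) - 1344125) - 2729133 = ((3 - 1493/97)² - 1344125) - 2729133 = ((-1202/97)² - 1344125) - 2729133 = (1444804/9409 - 1344125) - 2729133 = -12645427321/9409 - 2729133 = -38323839718/9409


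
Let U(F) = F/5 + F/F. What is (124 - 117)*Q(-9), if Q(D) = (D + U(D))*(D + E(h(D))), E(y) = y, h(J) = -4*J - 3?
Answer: -8232/5 ≈ -1646.4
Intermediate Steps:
h(J) = -3 - 4*J
U(F) = 1 + F/5 (U(F) = F*(⅕) + 1 = F/5 + 1 = 1 + F/5)
Q(D) = (1 + 6*D/5)*(-3 - 3*D) (Q(D) = (D + (1 + D/5))*(D + (-3 - 4*D)) = (1 + 6*D/5)*(-3 - 3*D))
(124 - 117)*Q(-9) = (124 - 117)*(-3 - 33/5*(-9) - 18/5*(-9)²) = 7*(-3 + 297/5 - 18/5*81) = 7*(-3 + 297/5 - 1458/5) = 7*(-1176/5) = -8232/5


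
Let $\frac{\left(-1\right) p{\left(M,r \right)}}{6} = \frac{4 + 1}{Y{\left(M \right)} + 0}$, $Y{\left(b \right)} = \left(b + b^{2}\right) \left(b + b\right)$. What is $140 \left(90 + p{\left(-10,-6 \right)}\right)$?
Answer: $\frac{37807}{3} \approx 12602.0$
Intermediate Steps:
$Y{\left(b \right)} = 2 b \left(b + b^{2}\right)$ ($Y{\left(b \right)} = \left(b + b^{2}\right) 2 b = 2 b \left(b + b^{2}\right)$)
$p{\left(M,r \right)} = - \frac{15}{M^{2} \left(1 + M\right)}$ ($p{\left(M,r \right)} = - 6 \frac{4 + 1}{2 M^{2} \left(1 + M\right) + 0} = - 6 \frac{5}{2 M^{2} \left(1 + M\right)} = - \frac{15}{M^{2} \left(1 + M\right)}$)
$140 \left(90 + p{\left(-10,-6 \right)}\right) = 140 \left(90 - \frac{15}{100 \left(1 - 10\right)}\right) = 140 \left(90 - \frac{3}{20 \left(-9\right)}\right) = 140 \left(90 - \frac{3}{20} \left(- \frac{1}{9}\right)\right) = 140 \left(90 + \frac{1}{60}\right) = 140 \cdot \frac{5401}{60} = \frac{37807}{3}$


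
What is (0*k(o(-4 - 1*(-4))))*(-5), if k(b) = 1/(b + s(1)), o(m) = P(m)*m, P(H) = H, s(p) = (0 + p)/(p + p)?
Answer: 0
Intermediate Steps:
s(p) = 1/2 (s(p) = p/((2*p)) = p*(1/(2*p)) = 1/2)
o(m) = m**2 (o(m) = m*m = m**2)
k(b) = 1/(1/2 + b) (k(b) = 1/(b + 1/2) = 1/(1/2 + b))
(0*k(o(-4 - 1*(-4))))*(-5) = (0*(2/(1 + 2*(-4 - 1*(-4))**2)))*(-5) = (0*(2/(1 + 2*(-4 + 4)**2)))*(-5) = (0*(2/(1 + 2*0**2)))*(-5) = (0*(2/(1 + 2*0)))*(-5) = (0*(2/(1 + 0)))*(-5) = (0*(2/1))*(-5) = (0*(2*1))*(-5) = (0*2)*(-5) = 0*(-5) = 0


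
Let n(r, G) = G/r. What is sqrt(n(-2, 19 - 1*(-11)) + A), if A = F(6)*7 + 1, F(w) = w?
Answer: 2*sqrt(7) ≈ 5.2915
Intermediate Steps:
A = 43 (A = 6*7 + 1 = 42 + 1 = 43)
sqrt(n(-2, 19 - 1*(-11)) + A) = sqrt((19 - 1*(-11))/(-2) + 43) = sqrt((19 + 11)*(-1/2) + 43) = sqrt(30*(-1/2) + 43) = sqrt(-15 + 43) = sqrt(28) = 2*sqrt(7)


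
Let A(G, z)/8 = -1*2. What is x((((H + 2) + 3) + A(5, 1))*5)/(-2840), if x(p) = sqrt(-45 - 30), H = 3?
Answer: -I*sqrt(3)/568 ≈ -0.0030494*I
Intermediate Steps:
A(G, z) = -16 (A(G, z) = 8*(-1*2) = 8*(-2) = -16)
x(p) = 5*I*sqrt(3) (x(p) = sqrt(-75) = 5*I*sqrt(3))
x((((H + 2) + 3) + A(5, 1))*5)/(-2840) = (5*I*sqrt(3))/(-2840) = (5*I*sqrt(3))*(-1/2840) = -I*sqrt(3)/568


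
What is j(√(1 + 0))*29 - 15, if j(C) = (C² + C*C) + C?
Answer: 72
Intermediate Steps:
j(C) = C + 2*C² (j(C) = (C² + C²) + C = 2*C² + C = C + 2*C²)
j(√(1 + 0))*29 - 15 = (√(1 + 0)*(1 + 2*√(1 + 0)))*29 - 15 = (√1*(1 + 2*√1))*29 - 15 = (1*(1 + 2*1))*29 - 15 = (1*(1 + 2))*29 - 15 = (1*3)*29 - 15 = 3*29 - 15 = 87 - 15 = 72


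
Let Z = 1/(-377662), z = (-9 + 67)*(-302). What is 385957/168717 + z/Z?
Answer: 1116084482325421/168717 ≈ 6.6151e+9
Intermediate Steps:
z = -17516 (z = 58*(-302) = -17516)
Z = -1/377662 ≈ -2.6479e-6
385957/168717 + z/Z = 385957/168717 - 17516/(-1/377662) = 385957*(1/168717) - 17516*(-377662) = 385957/168717 + 6615127592 = 1116084482325421/168717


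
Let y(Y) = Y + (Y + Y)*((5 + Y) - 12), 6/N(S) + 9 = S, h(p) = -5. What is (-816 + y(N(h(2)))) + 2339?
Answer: 74918/49 ≈ 1528.9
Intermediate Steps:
N(S) = 6/(-9 + S)
y(Y) = Y + 2*Y*(-7 + Y) (y(Y) = Y + (2*Y)*(-7 + Y) = Y + 2*Y*(-7 + Y))
(-816 + y(N(h(2)))) + 2339 = (-816 + (6/(-9 - 5))*(-13 + 2*(6/(-9 - 5)))) + 2339 = (-816 + (6/(-14))*(-13 + 2*(6/(-14)))) + 2339 = (-816 + (6*(-1/14))*(-13 + 2*(6*(-1/14)))) + 2339 = (-816 - 3*(-13 + 2*(-3/7))/7) + 2339 = (-816 - 3*(-13 - 6/7)/7) + 2339 = (-816 - 3/7*(-97/7)) + 2339 = (-816 + 291/49) + 2339 = -39693/49 + 2339 = 74918/49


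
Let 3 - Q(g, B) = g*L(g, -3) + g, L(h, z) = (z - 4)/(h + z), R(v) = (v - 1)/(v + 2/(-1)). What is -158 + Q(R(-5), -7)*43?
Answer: -6519/35 ≈ -186.26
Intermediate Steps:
R(v) = (-1 + v)/(-2 + v) (R(v) = (-1 + v)/(v + 2*(-1)) = (-1 + v)/(v - 2) = (-1 + v)/(-2 + v))
L(h, z) = (-4 + z)/(h + z)
Q(g, B) = 3 - g + 7*g/(-3 + g) (Q(g, B) = 3 - (g*((-4 - 3)/(g - 3)) + g) = 3 - (g*(-7/(-3 + g)) + g) = 3 - (-7*g/(-3 + g) + g) = 3 - (g - 7*g/(-3 + g)) = 3 + (-g + 7*g/(-3 + g)) = 3 - g + 7*g/(-3 + g))
-158 + Q(R(-5), -7)*43 = -158 + ((-(3 - (-1 - 5)/(-2 - 5))**2 + 7*((-1 - 5)/(-2 - 5)))/(-3 + (-1 - 5)/(-2 - 5)))*43 = -158 + ((-(3 - (-6)/(-7))**2 + 7*(-6/(-7)))/(-3 - 6/(-7)))*43 = -158 + ((-(3 - (-1)*(-6)/7)**2 + 7*(-1/7*(-6)))/(-3 - 1/7*(-6)))*43 = -158 + ((-(3 - 1*6/7)**2 + 7*(6/7))/(-3 + 6/7))*43 = -158 + ((-(3 - 6/7)**2 + 6)/(-15/7))*43 = -158 - 7*(-(15/7)**2 + 6)/15*43 = -158 - 7*(-1*225/49 + 6)/15*43 = -158 - 7*(-225/49 + 6)/15*43 = -158 - 7/15*69/49*43 = -158 - 23/35*43 = -158 - 989/35 = -6519/35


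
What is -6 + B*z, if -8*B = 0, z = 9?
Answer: -6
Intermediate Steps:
B = 0 (B = -⅛*0 = 0)
-6 + B*z = -6 + 0*9 = -6 + 0 = -6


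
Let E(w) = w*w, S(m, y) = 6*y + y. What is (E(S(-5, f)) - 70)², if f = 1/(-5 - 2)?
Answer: 4761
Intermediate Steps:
f = -⅐ (f = 1/(-7) = -⅐ ≈ -0.14286)
S(m, y) = 7*y
E(w) = w²
(E(S(-5, f)) - 70)² = ((7*(-⅐))² - 70)² = ((-1)² - 70)² = (1 - 70)² = (-69)² = 4761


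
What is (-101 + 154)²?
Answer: 2809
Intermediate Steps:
(-101 + 154)² = 53² = 2809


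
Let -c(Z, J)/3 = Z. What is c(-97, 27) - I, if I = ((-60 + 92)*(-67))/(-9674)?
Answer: 1406495/4837 ≈ 290.78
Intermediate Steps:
c(Z, J) = -3*Z
I = 1072/4837 (I = (32*(-67))*(-1/9674) = -2144*(-1/9674) = 1072/4837 ≈ 0.22162)
c(-97, 27) - I = -3*(-97) - 1*1072/4837 = 291 - 1072/4837 = 1406495/4837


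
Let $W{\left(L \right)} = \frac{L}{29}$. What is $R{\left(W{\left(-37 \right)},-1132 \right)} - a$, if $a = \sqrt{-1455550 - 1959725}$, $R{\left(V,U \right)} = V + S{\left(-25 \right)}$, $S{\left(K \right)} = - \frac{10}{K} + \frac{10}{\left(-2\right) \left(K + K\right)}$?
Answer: $- \frac{45}{58} - 15 i \sqrt{15179} \approx -0.77586 - 1848.0 i$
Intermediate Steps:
$W{\left(L \right)} = \frac{L}{29}$ ($W{\left(L \right)} = L \frac{1}{29} = \frac{L}{29}$)
$S{\left(K \right)} = - \frac{25}{2 K}$ ($S{\left(K \right)} = - \frac{10}{K} + \frac{10}{\left(-2\right) 2 K} = - \frac{10}{K} + \frac{10}{\left(-4\right) K} = - \frac{10}{K} + 10 \left(- \frac{1}{4 K}\right) = - \frac{10}{K} - \frac{5}{2 K} = - \frac{25}{2 K}$)
$R{\left(V,U \right)} = \frac{1}{2} + V$ ($R{\left(V,U \right)} = V - \frac{25}{2 \left(-25\right)} = V - - \frac{1}{2} = V + \frac{1}{2} = \frac{1}{2} + V$)
$a = 15 i \sqrt{15179}$ ($a = \sqrt{-3415275} = 15 i \sqrt{15179} \approx 1848.0 i$)
$R{\left(W{\left(-37 \right)},-1132 \right)} - a = \left(\frac{1}{2} + \frac{1}{29} \left(-37\right)\right) - 15 i \sqrt{15179} = \left(\frac{1}{2} - \frac{37}{29}\right) - 15 i \sqrt{15179} = - \frac{45}{58} - 15 i \sqrt{15179}$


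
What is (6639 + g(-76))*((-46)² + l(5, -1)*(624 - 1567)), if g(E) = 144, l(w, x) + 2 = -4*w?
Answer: 155072946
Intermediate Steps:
l(w, x) = -2 - 4*w
(6639 + g(-76))*((-46)² + l(5, -1)*(624 - 1567)) = (6639 + 144)*((-46)² + (-2 - 4*5)*(624 - 1567)) = 6783*(2116 + (-2 - 20)*(-943)) = 6783*(2116 - 22*(-943)) = 6783*(2116 + 20746) = 6783*22862 = 155072946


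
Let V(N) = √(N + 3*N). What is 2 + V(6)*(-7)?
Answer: 2 - 14*√6 ≈ -32.293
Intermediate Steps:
V(N) = 2*√N (V(N) = √(4*N) = 2*√N)
2 + V(6)*(-7) = 2 + (2*√6)*(-7) = 2 - 14*√6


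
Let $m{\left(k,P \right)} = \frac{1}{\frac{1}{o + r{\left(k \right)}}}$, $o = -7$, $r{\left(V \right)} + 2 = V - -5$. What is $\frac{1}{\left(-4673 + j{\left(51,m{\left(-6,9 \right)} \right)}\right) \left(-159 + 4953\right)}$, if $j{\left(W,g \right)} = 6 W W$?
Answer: $\frac{1}{52412802} \approx 1.9079 \cdot 10^{-8}$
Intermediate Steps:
$r{\left(V \right)} = 3 + V$ ($r{\left(V \right)} = -2 + \left(V - -5\right) = -2 + \left(V + 5\right) = -2 + \left(5 + V\right) = 3 + V$)
$m{\left(k,P \right)} = -4 + k$ ($m{\left(k,P \right)} = \frac{1}{\frac{1}{-7 + \left(3 + k\right)}} = \frac{1}{\frac{1}{-4 + k}} = -4 + k$)
$j{\left(W,g \right)} = 6 W^{2}$
$\frac{1}{\left(-4673 + j{\left(51,m{\left(-6,9 \right)} \right)}\right) \left(-159 + 4953\right)} = \frac{1}{\left(-4673 + 6 \cdot 51^{2}\right) \left(-159 + 4953\right)} = \frac{1}{\left(-4673 + 6 \cdot 2601\right) 4794} = \frac{1}{\left(-4673 + 15606\right) 4794} = \frac{1}{10933 \cdot 4794} = \frac{1}{52412802}$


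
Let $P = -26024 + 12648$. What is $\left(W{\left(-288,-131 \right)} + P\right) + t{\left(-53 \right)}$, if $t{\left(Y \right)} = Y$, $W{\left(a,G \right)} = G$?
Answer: $-13560$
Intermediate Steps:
$P = -13376$
$\left(W{\left(-288,-131 \right)} + P\right) + t{\left(-53 \right)} = \left(-131 - 13376\right) - 53 = -13507 - 53 = -13560$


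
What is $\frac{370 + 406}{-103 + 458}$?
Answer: $\frac{776}{355} \approx 2.1859$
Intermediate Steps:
$\frac{370 + 406}{-103 + 458} = \frac{776}{355}$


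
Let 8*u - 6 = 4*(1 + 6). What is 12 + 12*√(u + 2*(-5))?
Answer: 12 + 6*I*√23 ≈ 12.0 + 28.775*I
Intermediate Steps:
u = 17/4 (u = ¾ + (4*(1 + 6))/8 = ¾ + (4*7)/8 = ¾ + (⅛)*28 = ¾ + 7/2 = 17/4 ≈ 4.2500)
12 + 12*√(u + 2*(-5)) = 12 + 12*√(17/4 + 2*(-5)) = 12 + 12*√(17/4 - 10) = 12 + 12*√(-23/4) = 12 + 12*(I*√23/2) = 12 + 6*I*√23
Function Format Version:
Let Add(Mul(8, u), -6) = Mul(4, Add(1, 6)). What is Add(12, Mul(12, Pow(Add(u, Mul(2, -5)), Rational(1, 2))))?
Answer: Add(12, Mul(6, I, Pow(23, Rational(1, 2)))) ≈ Add(12.000, Mul(28.775, I))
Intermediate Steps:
u = Rational(17, 4) (u = Add(Rational(3, 4), Mul(Rational(1, 8), Mul(4, Add(1, 6)))) = Add(Rational(3, 4), Mul(Rational(1, 8), Mul(4, 7))) = Add(Rational(3, 4), Mul(Rational(1, 8), 28)) = Add(Rational(3, 4), Rational(7, 2)) = Rational(17, 4) ≈ 4.2500)
Add(12, Mul(12, Pow(Add(u, Mul(2, -5)), Rational(1, 2)))) = Add(12, Mul(12, Pow(Add(Rational(17, 4), Mul(2, -5)), Rational(1, 2)))) = Add(12, Mul(12, Pow(Add(Rational(17, 4), -10), Rational(1, 2)))) = Add(12, Mul(12, Pow(Rational(-23, 4), Rational(1, 2)))) = Add(12, Mul(12, Mul(Rational(1, 2), I, Pow(23, Rational(1, 2))))) = Add(12, Mul(6, I, Pow(23, Rational(1, 2))))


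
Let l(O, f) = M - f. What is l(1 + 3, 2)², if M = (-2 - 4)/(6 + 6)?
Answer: 25/4 ≈ 6.2500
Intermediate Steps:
M = -½ (M = -6/12 = -6*1/12 = -½ ≈ -0.50000)
l(O, f) = -½ - f
l(1 + 3, 2)² = (-½ - 1*2)² = (-½ - 2)² = (-5/2)² = 25/4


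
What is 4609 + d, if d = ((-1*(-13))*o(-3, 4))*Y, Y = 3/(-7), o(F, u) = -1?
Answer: 32302/7 ≈ 4614.6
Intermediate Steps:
Y = -3/7 (Y = 3*(-1/7) = -3/7 ≈ -0.42857)
d = 39/7 (d = (-1*(-13)*(-1))*(-3/7) = (13*(-1))*(-3/7) = -13*(-3/7) = 39/7 ≈ 5.5714)
4609 + d = 4609 + 39/7 = 32302/7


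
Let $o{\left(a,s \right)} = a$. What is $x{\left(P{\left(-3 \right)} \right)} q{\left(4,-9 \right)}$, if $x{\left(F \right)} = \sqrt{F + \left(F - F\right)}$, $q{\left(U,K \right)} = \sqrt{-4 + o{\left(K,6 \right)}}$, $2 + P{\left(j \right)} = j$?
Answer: $- \sqrt{65} \approx -8.0623$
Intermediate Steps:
$P{\left(j \right)} = -2 + j$
$q{\left(U,K \right)} = \sqrt{-4 + K}$
$x{\left(F \right)} = \sqrt{F}$ ($x{\left(F \right)} = \sqrt{F + 0} = \sqrt{F}$)
$x{\left(P{\left(-3 \right)} \right)} q{\left(4,-9 \right)} = \sqrt{-2 - 3} \sqrt{-4 - 9} = \sqrt{-5} \sqrt{-13} = i \sqrt{5} i \sqrt{13} = - \sqrt{65}$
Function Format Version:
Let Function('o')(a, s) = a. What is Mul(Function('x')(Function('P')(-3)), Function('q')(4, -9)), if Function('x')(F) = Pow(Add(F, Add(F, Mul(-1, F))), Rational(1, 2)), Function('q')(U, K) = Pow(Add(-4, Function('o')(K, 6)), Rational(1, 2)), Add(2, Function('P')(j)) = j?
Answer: Mul(-1, Pow(65, Rational(1, 2))) ≈ -8.0623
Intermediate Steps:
Function('P')(j) = Add(-2, j)
Function('q')(U, K) = Pow(Add(-4, K), Rational(1, 2))
Function('x')(F) = Pow(F, Rational(1, 2)) (Function('x')(F) = Pow(Add(F, 0), Rational(1, 2)) = Pow(F, Rational(1, 2)))
Mul(Function('x')(Function('P')(-3)), Function('q')(4, -9)) = Mul(Pow(Add(-2, -3), Rational(1, 2)), Pow(Add(-4, -9), Rational(1, 2))) = Mul(Pow(-5, Rational(1, 2)), Pow(-13, Rational(1, 2))) = Mul(Mul(I, Pow(5, Rational(1, 2))), Mul(I, Pow(13, Rational(1, 2)))) = Mul(-1, Pow(65, Rational(1, 2)))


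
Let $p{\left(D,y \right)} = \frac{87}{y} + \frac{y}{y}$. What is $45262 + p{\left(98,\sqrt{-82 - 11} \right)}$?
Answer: $45263 - \frac{29 i \sqrt{93}}{31} \approx 45263.0 - 9.0215 i$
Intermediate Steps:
$p{\left(D,y \right)} = 1 + \frac{87}{y}$ ($p{\left(D,y \right)} = \frac{87}{y} + 1 = 1 + \frac{87}{y}$)
$45262 + p{\left(98,\sqrt{-82 - 11} \right)} = 45262 + \frac{87 + \sqrt{-82 - 11}}{\sqrt{-82 - 11}} = 45262 + \frac{87 + \sqrt{-93}}{\sqrt{-93}} = 45262 + \frac{87 + i \sqrt{93}}{i \sqrt{93}} = 45262 + - \frac{i \sqrt{93}}{93} \left(87 + i \sqrt{93}\right) = 45262 - \frac{i \sqrt{93} \left(87 + i \sqrt{93}\right)}{93}$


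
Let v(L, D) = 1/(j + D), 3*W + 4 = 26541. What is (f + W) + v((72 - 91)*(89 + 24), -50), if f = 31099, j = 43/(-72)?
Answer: 436555046/10929 ≈ 39945.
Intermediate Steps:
j = -43/72 (j = 43*(-1/72) = -43/72 ≈ -0.59722)
W = 26537/3 (W = -4/3 + (⅓)*26541 = -4/3 + 8847 = 26537/3 ≈ 8845.7)
v(L, D) = 1/(-43/72 + D)
(f + W) + v((72 - 91)*(89 + 24), -50) = (31099 + 26537/3) + 72/(-43 + 72*(-50)) = 119834/3 + 72/(-43 - 3600) = 119834/3 + 72/(-3643) = 119834/3 + 72*(-1/3643) = 119834/3 - 72/3643 = 436555046/10929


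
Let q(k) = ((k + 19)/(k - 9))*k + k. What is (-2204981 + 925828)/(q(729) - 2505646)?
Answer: 25583060/50083193 ≈ 0.51081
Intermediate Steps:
q(k) = k + k*(19 + k)/(-9 + k) (q(k) = ((19 + k)/(-9 + k))*k + k = k*(19 + k)/(-9 + k) + k = k + k*(19 + k)/(-9 + k))
(-2204981 + 925828)/(q(729) - 2505646) = (-2204981 + 925828)/(2*729*(5 + 729)/(-9 + 729) - 2505646) = -1279153/(2*729*734/720 - 2505646) = -1279153/(2*729*(1/720)*734 - 2505646) = -1279153/(29727/20 - 2505646) = -1279153/(-50083193/20) = -1279153*(-20/50083193) = 25583060/50083193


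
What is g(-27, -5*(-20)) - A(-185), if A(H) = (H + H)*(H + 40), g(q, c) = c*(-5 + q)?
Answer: -56850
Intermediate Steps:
A(H) = 2*H*(40 + H) (A(H) = (2*H)*(40 + H) = 2*H*(40 + H))
g(-27, -5*(-20)) - A(-185) = (-5*(-20))*(-5 - 27) - 2*(-185)*(40 - 185) = 100*(-32) - 2*(-185)*(-145) = -3200 - 1*53650 = -3200 - 53650 = -56850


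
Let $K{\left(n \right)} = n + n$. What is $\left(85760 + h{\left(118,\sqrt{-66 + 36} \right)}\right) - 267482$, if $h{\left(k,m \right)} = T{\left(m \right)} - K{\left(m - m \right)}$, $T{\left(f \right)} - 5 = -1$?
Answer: $-181718$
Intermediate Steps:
$K{\left(n \right)} = 2 n$
$T{\left(f \right)} = 4$ ($T{\left(f \right)} = 5 - 1 = 4$)
$h{\left(k,m \right)} = 4$ ($h{\left(k,m \right)} = 4 - 2 \left(m - m\right) = 4 - 2 \cdot 0 = 4 - 0 = 4 + 0 = 4$)
$\left(85760 + h{\left(118,\sqrt{-66 + 36} \right)}\right) - 267482 = \left(85760 + 4\right) - 267482 = 85764 - 267482 = -181718$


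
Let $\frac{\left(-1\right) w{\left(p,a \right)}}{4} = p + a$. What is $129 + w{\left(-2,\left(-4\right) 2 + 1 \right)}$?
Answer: $165$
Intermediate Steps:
$w{\left(p,a \right)} = - 4 a - 4 p$ ($w{\left(p,a \right)} = - 4 \left(p + a\right) = - 4 \left(a + p\right) = - 4 a - 4 p$)
$129 + w{\left(-2,\left(-4\right) 2 + 1 \right)} = 129 - \left(-8 + 4 \left(\left(-4\right) 2 + 1\right)\right) = 129 - \left(-8 + 4 \left(-8 + 1\right)\right) = 129 + \left(\left(-4\right) \left(-7\right) + 8\right) = 129 + \left(28 + 8\right) = 129 + 36 = 165$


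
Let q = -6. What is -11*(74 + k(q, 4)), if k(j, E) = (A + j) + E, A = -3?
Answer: -759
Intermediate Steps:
k(j, E) = -3 + E + j (k(j, E) = (-3 + j) + E = -3 + E + j)
-11*(74 + k(q, 4)) = -11*(74 + (-3 + 4 - 6)) = -11*(74 - 5) = -11*69 = -759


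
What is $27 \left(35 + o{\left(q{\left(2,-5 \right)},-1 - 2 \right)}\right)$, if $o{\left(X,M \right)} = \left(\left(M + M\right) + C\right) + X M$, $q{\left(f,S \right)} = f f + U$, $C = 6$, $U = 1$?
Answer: $540$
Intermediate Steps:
$q{\left(f,S \right)} = 1 + f^{2}$ ($q{\left(f,S \right)} = f f + 1 = f^{2} + 1 = 1 + f^{2}$)
$o{\left(X,M \right)} = 6 + 2 M + M X$ ($o{\left(X,M \right)} = \left(\left(M + M\right) + 6\right) + X M = \left(2 M + 6\right) + M X = \left(6 + 2 M\right) + M X = 6 + 2 M + M X$)
$27 \left(35 + o{\left(q{\left(2,-5 \right)},-1 - 2 \right)}\right) = 27 \left(35 + \left(6 + 2 \left(-1 - 2\right) + \left(-1 - 2\right) \left(1 + 2^{2}\right)\right)\right) = 27 \left(35 + \left(6 + 2 \left(-3\right) - 3 \left(1 + 4\right)\right)\right) = 27 \left(35 - 15\right) = 27 \cdot 20 = 540$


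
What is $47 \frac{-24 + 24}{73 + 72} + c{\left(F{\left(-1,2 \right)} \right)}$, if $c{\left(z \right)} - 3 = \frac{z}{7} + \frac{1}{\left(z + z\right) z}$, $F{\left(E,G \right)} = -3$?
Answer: $\frac{331}{126} \approx 2.627$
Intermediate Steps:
$c{\left(z \right)} = 3 + \frac{1}{2 z^{2}} + \frac{z}{7}$ ($c{\left(z \right)} = 3 + \left(\frac{z}{7} + \frac{1}{\left(z + z\right) z}\right) = 3 + \left(z \frac{1}{7} + \frac{1}{2 z z}\right) = 3 + \left(\frac{z}{7} + \frac{\frac{1}{2} \frac{1}{z}}{z}\right) = 3 + \left(\frac{z}{7} + \frac{1}{2 z^{2}}\right) = 3 + \left(\frac{1}{2 z^{2}} + \frac{z}{7}\right) = 3 + \frac{1}{2 z^{2}} + \frac{z}{7}$)
$47 \frac{-24 + 24}{73 + 72} + c{\left(F{\left(-1,2 \right)} \right)} = 47 \frac{-24 + 24}{73 + 72} + \left(3 + \frac{1}{2 \cdot 9} + \frac{1}{7} \left(-3\right)\right) = 47 \cdot \frac{0}{145} + \left(3 + \frac{1}{2} \cdot \frac{1}{9} - \frac{3}{7}\right) = 47 \cdot 0 \cdot \frac{1}{145} + \left(3 + \frac{1}{18} - \frac{3}{7}\right) = 47 \cdot 0 + \frac{331}{126} = 0 + \frac{331}{126} = \frac{331}{126}$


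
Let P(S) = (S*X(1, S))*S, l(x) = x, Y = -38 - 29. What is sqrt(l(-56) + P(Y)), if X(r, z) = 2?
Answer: sqrt(8922) ≈ 94.456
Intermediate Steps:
Y = -67
P(S) = 2*S**2 (P(S) = (S*2)*S = (2*S)*S = 2*S**2)
sqrt(l(-56) + P(Y)) = sqrt(-56 + 2*(-67)**2) = sqrt(-56 + 2*4489) = sqrt(-56 + 8978) = sqrt(8922)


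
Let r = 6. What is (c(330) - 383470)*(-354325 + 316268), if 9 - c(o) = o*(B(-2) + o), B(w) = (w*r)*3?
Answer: 18285665417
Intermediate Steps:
B(w) = 18*w (B(w) = (w*6)*3 = (6*w)*3 = 18*w)
c(o) = 9 - o*(-36 + o) (c(o) = 9 - o*(18*(-2) + o) = 9 - o*(-36 + o))
(c(330) - 383470)*(-354325 + 316268) = ((9 - 1*330² + 36*330) - 383470)*(-354325 + 316268) = ((9 - 1*108900 + 11880) - 383470)*(-38057) = ((9 - 108900 + 11880) - 383470)*(-38057) = (-97011 - 383470)*(-38057) = -480481*(-38057) = 18285665417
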